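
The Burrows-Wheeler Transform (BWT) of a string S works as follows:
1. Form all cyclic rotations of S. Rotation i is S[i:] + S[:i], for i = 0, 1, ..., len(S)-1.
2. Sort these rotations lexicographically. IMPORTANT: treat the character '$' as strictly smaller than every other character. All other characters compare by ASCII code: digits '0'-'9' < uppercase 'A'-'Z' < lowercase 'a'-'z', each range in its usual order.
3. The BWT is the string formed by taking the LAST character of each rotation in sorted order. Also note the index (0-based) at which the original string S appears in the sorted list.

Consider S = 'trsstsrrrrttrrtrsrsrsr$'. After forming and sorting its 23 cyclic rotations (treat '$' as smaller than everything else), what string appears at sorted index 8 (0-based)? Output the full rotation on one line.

Answer: rsrsrsr$trsstsrrrrttrrt

Derivation:
All 23 rotations (rotation i = S[i:]+S[:i]):
  rot[0] = trsstsrrrrttrrtrsrsrsr$
  rot[1] = rsstsrrrrttrrtrsrsrsr$t
  rot[2] = sstsrrrrttrrtrsrsrsr$tr
  rot[3] = stsrrrrttrrtrsrsrsr$trs
  rot[4] = tsrrrrttrrtrsrsrsr$trss
  rot[5] = srrrrttrrtrsrsrsr$trsst
  rot[6] = rrrrttrrtrsrsrsr$trssts
  rot[7] = rrrttrrtrsrsrsr$trsstsr
  rot[8] = rrttrrtrsrsrsr$trsstsrr
  rot[9] = rttrrtrsrsrsr$trsstsrrr
  rot[10] = ttrrtrsrsrsr$trsstsrrrr
  rot[11] = trrtrsrsrsr$trsstsrrrrt
  rot[12] = rrtrsrsrsr$trsstsrrrrtt
  rot[13] = rtrsrsrsr$trsstsrrrrttr
  rot[14] = trsrsrsr$trsstsrrrrttrr
  rot[15] = rsrsrsr$trsstsrrrrttrrt
  rot[16] = srsrsr$trsstsrrrrttrrtr
  rot[17] = rsrsr$trsstsrrrrttrrtrs
  rot[18] = srsr$trsstsrrrrttrrtrsr
  rot[19] = rsr$trsstsrrrrttrrtrsrs
  rot[20] = sr$trsstsrrrrttrrtrsrsr
  rot[21] = r$trsstsrrrrttrrtrsrsrs
  rot[22] = $trsstsrrrrttrrtrsrsrsr
Sorted (with $ < everything):
  sorted[0] = $trsstsrrrrttrrtrsrsrsr
  sorted[1] = r$trsstsrrrrttrrtrsrsrs
  sorted[2] = rrrrttrrtrsrsrsr$trssts
  sorted[3] = rrrttrrtrsrsrsr$trsstsr
  sorted[4] = rrtrsrsrsr$trsstsrrrrtt
  sorted[5] = rrttrrtrsrsrsr$trsstsrr
  sorted[6] = rsr$trsstsrrrrttrrtrsrs
  sorted[7] = rsrsr$trsstsrrrrttrrtrs
  sorted[8] = rsrsrsr$trsstsrrrrttrrt
  sorted[9] = rsstsrrrrttrrtrsrsrsr$t
  sorted[10] = rtrsrsrsr$trsstsrrrrttr
  sorted[11] = rttrrtrsrsrsr$trsstsrrr
  sorted[12] = sr$trsstsrrrrttrrtrsrsr
  sorted[13] = srrrrttrrtrsrsrsr$trsst
  sorted[14] = srsr$trsstsrrrrttrrtrsr
  sorted[15] = srsrsr$trsstsrrrrttrrtr
  sorted[16] = sstsrrrrttrrtrsrsrsr$tr
  sorted[17] = stsrrrrttrrtrsrsrsr$trs
  sorted[18] = trrtrsrsrsr$trsstsrrrrt
  sorted[19] = trsrsrsr$trsstsrrrrttrr
  sorted[20] = trsstsrrrrttrrtrsrsrsr$
  sorted[21] = tsrrrrttrrtrsrsrsr$trss
  sorted[22] = ttrrtrsrsrsr$trsstsrrrr
sorted[8] = rsrsrsr$trsstsrrrrttrrt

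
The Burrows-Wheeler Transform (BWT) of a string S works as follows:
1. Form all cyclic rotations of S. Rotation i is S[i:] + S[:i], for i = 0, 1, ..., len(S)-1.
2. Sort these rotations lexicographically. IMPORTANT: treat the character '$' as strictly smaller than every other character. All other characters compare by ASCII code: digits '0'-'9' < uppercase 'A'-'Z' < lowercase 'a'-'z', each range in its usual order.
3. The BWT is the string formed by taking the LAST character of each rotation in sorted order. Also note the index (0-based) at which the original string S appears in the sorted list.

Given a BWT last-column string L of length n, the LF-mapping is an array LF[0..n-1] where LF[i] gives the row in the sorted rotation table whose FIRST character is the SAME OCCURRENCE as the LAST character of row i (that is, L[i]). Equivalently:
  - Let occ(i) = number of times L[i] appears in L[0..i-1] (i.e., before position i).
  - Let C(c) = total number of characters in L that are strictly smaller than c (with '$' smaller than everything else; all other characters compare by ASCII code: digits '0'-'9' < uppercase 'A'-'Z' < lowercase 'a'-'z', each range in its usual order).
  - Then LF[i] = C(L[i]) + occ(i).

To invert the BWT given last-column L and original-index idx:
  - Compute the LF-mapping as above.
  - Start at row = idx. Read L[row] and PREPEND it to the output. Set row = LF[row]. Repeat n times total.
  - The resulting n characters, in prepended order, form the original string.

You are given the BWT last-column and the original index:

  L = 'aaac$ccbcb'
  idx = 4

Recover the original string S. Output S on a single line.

LF mapping: 1 2 3 6 0 7 8 4 9 5
Walk LF starting at row 4, prepending L[row]:
  step 1: row=4, L[4]='$', prepend. Next row=LF[4]=0
  step 2: row=0, L[0]='a', prepend. Next row=LF[0]=1
  step 3: row=1, L[1]='a', prepend. Next row=LF[1]=2
  step 4: row=2, L[2]='a', prepend. Next row=LF[2]=3
  step 5: row=3, L[3]='c', prepend. Next row=LF[3]=6
  step 6: row=6, L[6]='c', prepend. Next row=LF[6]=8
  step 7: row=8, L[8]='c', prepend. Next row=LF[8]=9
  step 8: row=9, L[9]='b', prepend. Next row=LF[9]=5
  step 9: row=5, L[5]='c', prepend. Next row=LF[5]=7
  step 10: row=7, L[7]='b', prepend. Next row=LF[7]=4
Reversed output: bcbcccaaa$

Answer: bcbcccaaa$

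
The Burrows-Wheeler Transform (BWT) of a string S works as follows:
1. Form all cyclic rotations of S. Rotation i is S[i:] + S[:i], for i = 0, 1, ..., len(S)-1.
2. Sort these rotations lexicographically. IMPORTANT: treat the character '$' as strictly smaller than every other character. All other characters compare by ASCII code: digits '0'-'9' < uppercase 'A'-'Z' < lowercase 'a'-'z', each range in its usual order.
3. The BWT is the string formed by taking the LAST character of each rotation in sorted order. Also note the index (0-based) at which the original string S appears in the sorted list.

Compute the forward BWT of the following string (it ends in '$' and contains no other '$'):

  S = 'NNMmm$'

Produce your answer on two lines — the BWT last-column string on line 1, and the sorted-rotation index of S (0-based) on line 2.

All 6 rotations (rotation i = S[i:]+S[:i]):
  rot[0] = NNMmm$
  rot[1] = NMmm$N
  rot[2] = Mmm$NN
  rot[3] = mm$NNM
  rot[4] = m$NNMm
  rot[5] = $NNMmm
Sorted (with $ < everything):
  sorted[0] = $NNMmm  (last char: 'm')
  sorted[1] = Mmm$NN  (last char: 'N')
  sorted[2] = NMmm$N  (last char: 'N')
  sorted[3] = NNMmm$  (last char: '$')
  sorted[4] = m$NNMm  (last char: 'm')
  sorted[5] = mm$NNM  (last char: 'M')
Last column: mNN$mM
Original string S is at sorted index 3

Answer: mNN$mM
3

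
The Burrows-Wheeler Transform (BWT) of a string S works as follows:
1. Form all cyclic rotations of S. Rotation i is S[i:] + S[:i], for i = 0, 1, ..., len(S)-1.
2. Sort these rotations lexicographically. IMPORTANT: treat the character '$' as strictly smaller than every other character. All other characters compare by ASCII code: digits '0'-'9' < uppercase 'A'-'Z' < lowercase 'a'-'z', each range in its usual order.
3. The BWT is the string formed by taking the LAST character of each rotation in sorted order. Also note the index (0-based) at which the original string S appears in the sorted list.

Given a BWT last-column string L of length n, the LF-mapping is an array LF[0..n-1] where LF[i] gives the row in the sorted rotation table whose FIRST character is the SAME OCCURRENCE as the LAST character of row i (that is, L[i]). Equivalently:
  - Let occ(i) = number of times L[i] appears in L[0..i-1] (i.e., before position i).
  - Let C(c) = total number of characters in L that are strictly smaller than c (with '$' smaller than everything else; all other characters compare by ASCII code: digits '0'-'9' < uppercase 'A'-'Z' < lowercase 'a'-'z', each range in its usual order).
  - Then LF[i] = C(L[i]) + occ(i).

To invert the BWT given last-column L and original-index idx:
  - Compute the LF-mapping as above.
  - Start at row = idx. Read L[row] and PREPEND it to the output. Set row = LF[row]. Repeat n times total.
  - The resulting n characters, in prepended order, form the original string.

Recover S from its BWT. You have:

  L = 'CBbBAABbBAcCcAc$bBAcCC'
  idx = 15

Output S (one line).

LF mapping: 11 6 15 7 1 2 8 16 9 3 18 12 19 4 20 0 17 10 5 21 13 14
Walk LF starting at row 15, prepending L[row]:
  step 1: row=15, L[15]='$', prepend. Next row=LF[15]=0
  step 2: row=0, L[0]='C', prepend. Next row=LF[0]=11
  step 3: row=11, L[11]='C', prepend. Next row=LF[11]=12
  step 4: row=12, L[12]='c', prepend. Next row=LF[12]=19
  step 5: row=19, L[19]='c', prepend. Next row=LF[19]=21
  step 6: row=21, L[21]='C', prepend. Next row=LF[21]=14
  step 7: row=14, L[14]='c', prepend. Next row=LF[14]=20
  step 8: row=20, L[20]='C', prepend. Next row=LF[20]=13
  step 9: row=13, L[13]='A', prepend. Next row=LF[13]=4
  step 10: row=4, L[4]='A', prepend. Next row=LF[4]=1
  step 11: row=1, L[1]='B', prepend. Next row=LF[1]=6
  step 12: row=6, L[6]='B', prepend. Next row=LF[6]=8
  step 13: row=8, L[8]='B', prepend. Next row=LF[8]=9
  step 14: row=9, L[9]='A', prepend. Next row=LF[9]=3
  step 15: row=3, L[3]='B', prepend. Next row=LF[3]=7
  step 16: row=7, L[7]='b', prepend. Next row=LF[7]=16
  step 17: row=16, L[16]='b', prepend. Next row=LF[16]=17
  step 18: row=17, L[17]='B', prepend. Next row=LF[17]=10
  step 19: row=10, L[10]='c', prepend. Next row=LF[10]=18
  step 20: row=18, L[18]='A', prepend. Next row=LF[18]=5
  step 21: row=5, L[5]='A', prepend. Next row=LF[5]=2
  step 22: row=2, L[2]='b', prepend. Next row=LF[2]=15
Reversed output: bAAcBbbBABBBAACcCccCC$

Answer: bAAcBbbBABBBAACcCccCC$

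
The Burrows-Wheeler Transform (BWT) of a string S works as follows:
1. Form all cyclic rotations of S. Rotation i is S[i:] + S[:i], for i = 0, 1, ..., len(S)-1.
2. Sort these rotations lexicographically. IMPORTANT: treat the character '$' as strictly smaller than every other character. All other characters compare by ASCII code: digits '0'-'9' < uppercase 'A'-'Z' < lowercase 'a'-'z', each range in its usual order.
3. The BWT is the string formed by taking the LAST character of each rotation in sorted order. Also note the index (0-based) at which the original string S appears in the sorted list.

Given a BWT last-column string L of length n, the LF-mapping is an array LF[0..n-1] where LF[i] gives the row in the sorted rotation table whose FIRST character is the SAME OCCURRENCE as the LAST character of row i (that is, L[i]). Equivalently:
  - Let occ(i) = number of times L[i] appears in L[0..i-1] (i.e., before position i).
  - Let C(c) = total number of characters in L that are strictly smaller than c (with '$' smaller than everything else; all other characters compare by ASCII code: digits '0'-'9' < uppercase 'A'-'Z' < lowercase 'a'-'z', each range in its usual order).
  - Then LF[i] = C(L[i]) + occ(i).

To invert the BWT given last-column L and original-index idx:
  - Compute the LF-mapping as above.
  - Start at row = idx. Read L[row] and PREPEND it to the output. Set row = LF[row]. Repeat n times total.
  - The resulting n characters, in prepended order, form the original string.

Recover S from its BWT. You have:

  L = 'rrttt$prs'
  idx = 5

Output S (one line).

Answer: strtrptr$

Derivation:
LF mapping: 2 3 6 7 8 0 1 4 5
Walk LF starting at row 5, prepending L[row]:
  step 1: row=5, L[5]='$', prepend. Next row=LF[5]=0
  step 2: row=0, L[0]='r', prepend. Next row=LF[0]=2
  step 3: row=2, L[2]='t', prepend. Next row=LF[2]=6
  step 4: row=6, L[6]='p', prepend. Next row=LF[6]=1
  step 5: row=1, L[1]='r', prepend. Next row=LF[1]=3
  step 6: row=3, L[3]='t', prepend. Next row=LF[3]=7
  step 7: row=7, L[7]='r', prepend. Next row=LF[7]=4
  step 8: row=4, L[4]='t', prepend. Next row=LF[4]=8
  step 9: row=8, L[8]='s', prepend. Next row=LF[8]=5
Reversed output: strtrptr$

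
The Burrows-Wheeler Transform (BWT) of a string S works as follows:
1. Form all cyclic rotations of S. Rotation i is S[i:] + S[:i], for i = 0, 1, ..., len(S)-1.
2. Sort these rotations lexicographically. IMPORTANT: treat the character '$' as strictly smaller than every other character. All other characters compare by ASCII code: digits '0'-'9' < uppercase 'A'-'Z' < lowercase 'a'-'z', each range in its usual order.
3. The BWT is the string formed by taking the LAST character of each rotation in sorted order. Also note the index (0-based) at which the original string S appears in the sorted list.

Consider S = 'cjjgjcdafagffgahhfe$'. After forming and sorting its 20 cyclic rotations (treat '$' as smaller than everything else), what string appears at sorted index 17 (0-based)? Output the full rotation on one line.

Answer: jcdafagffgahhfe$cjjg

Derivation:
All 20 rotations (rotation i = S[i:]+S[:i]):
  rot[0] = cjjgjcdafagffgahhfe$
  rot[1] = jjgjcdafagffgahhfe$c
  rot[2] = jgjcdafagffgahhfe$cj
  rot[3] = gjcdafagffgahhfe$cjj
  rot[4] = jcdafagffgahhfe$cjjg
  rot[5] = cdafagffgahhfe$cjjgj
  rot[6] = dafagffgahhfe$cjjgjc
  rot[7] = afagffgahhfe$cjjgjcd
  rot[8] = fagffgahhfe$cjjgjcda
  rot[9] = agffgahhfe$cjjgjcdaf
  rot[10] = gffgahhfe$cjjgjcdafa
  rot[11] = ffgahhfe$cjjgjcdafag
  rot[12] = fgahhfe$cjjgjcdafagf
  rot[13] = gahhfe$cjjgjcdafagff
  rot[14] = ahhfe$cjjgjcdafagffg
  rot[15] = hhfe$cjjgjcdafagffga
  rot[16] = hfe$cjjgjcdafagffgah
  rot[17] = fe$cjjgjcdafagffgahh
  rot[18] = e$cjjgjcdafagffgahhf
  rot[19] = $cjjgjcdafagffgahhfe
Sorted (with $ < everything):
  sorted[0] = $cjjgjcdafagffgahhfe
  sorted[1] = afagffgahhfe$cjjgjcd
  sorted[2] = agffgahhfe$cjjgjcdaf
  sorted[3] = ahhfe$cjjgjcdafagffg
  sorted[4] = cdafagffgahhfe$cjjgj
  sorted[5] = cjjgjcdafagffgahhfe$
  sorted[6] = dafagffgahhfe$cjjgjc
  sorted[7] = e$cjjgjcdafagffgahhf
  sorted[8] = fagffgahhfe$cjjgjcda
  sorted[9] = fe$cjjgjcdafagffgahh
  sorted[10] = ffgahhfe$cjjgjcdafag
  sorted[11] = fgahhfe$cjjgjcdafagf
  sorted[12] = gahhfe$cjjgjcdafagff
  sorted[13] = gffgahhfe$cjjgjcdafa
  sorted[14] = gjcdafagffgahhfe$cjj
  sorted[15] = hfe$cjjgjcdafagffgah
  sorted[16] = hhfe$cjjgjcdafagffga
  sorted[17] = jcdafagffgahhfe$cjjg
  sorted[18] = jgjcdafagffgahhfe$cj
  sorted[19] = jjgjcdafagffgahhfe$c
sorted[17] = jcdafagffgahhfe$cjjg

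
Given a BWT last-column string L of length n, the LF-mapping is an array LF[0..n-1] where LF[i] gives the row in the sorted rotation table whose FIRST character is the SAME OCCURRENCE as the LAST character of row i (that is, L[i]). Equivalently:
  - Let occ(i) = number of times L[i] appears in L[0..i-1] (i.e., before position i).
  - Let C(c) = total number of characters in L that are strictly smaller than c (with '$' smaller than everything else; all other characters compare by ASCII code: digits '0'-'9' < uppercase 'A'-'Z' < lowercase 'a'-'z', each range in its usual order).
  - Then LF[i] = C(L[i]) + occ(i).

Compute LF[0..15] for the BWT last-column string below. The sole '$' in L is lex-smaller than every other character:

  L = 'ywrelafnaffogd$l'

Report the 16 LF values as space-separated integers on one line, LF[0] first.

Char counts: '$':1, 'a':2, 'd':1, 'e':1, 'f':3, 'g':1, 'l':2, 'n':1, 'o':1, 'r':1, 'w':1, 'y':1
C (first-col start): C('$')=0, C('a')=1, C('d')=3, C('e')=4, C('f')=5, C('g')=8, C('l')=9, C('n')=11, C('o')=12, C('r')=13, C('w')=14, C('y')=15
L[0]='y': occ=0, LF[0]=C('y')+0=15+0=15
L[1]='w': occ=0, LF[1]=C('w')+0=14+0=14
L[2]='r': occ=0, LF[2]=C('r')+0=13+0=13
L[3]='e': occ=0, LF[3]=C('e')+0=4+0=4
L[4]='l': occ=0, LF[4]=C('l')+0=9+0=9
L[5]='a': occ=0, LF[5]=C('a')+0=1+0=1
L[6]='f': occ=0, LF[6]=C('f')+0=5+0=5
L[7]='n': occ=0, LF[7]=C('n')+0=11+0=11
L[8]='a': occ=1, LF[8]=C('a')+1=1+1=2
L[9]='f': occ=1, LF[9]=C('f')+1=5+1=6
L[10]='f': occ=2, LF[10]=C('f')+2=5+2=7
L[11]='o': occ=0, LF[11]=C('o')+0=12+0=12
L[12]='g': occ=0, LF[12]=C('g')+0=8+0=8
L[13]='d': occ=0, LF[13]=C('d')+0=3+0=3
L[14]='$': occ=0, LF[14]=C('$')+0=0+0=0
L[15]='l': occ=1, LF[15]=C('l')+1=9+1=10

Answer: 15 14 13 4 9 1 5 11 2 6 7 12 8 3 0 10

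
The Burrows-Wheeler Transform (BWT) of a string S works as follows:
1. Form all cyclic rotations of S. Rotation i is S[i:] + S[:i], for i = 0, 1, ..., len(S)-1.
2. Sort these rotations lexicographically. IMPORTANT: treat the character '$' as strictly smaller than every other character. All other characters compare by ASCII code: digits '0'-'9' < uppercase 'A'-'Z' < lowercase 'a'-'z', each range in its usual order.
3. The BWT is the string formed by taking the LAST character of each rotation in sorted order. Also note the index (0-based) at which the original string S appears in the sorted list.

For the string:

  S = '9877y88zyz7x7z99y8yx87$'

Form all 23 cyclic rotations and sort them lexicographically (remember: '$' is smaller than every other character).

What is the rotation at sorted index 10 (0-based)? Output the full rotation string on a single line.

Answer: 8zyz7x7z99y8yx87$9877y8

Derivation:
All 23 rotations (rotation i = S[i:]+S[:i]):
  rot[0] = 9877y88zyz7x7z99y8yx87$
  rot[1] = 877y88zyz7x7z99y8yx87$9
  rot[2] = 77y88zyz7x7z99y8yx87$98
  rot[3] = 7y88zyz7x7z99y8yx87$987
  rot[4] = y88zyz7x7z99y8yx87$9877
  rot[5] = 88zyz7x7z99y8yx87$9877y
  rot[6] = 8zyz7x7z99y8yx87$9877y8
  rot[7] = zyz7x7z99y8yx87$9877y88
  rot[8] = yz7x7z99y8yx87$9877y88z
  rot[9] = z7x7z99y8yx87$9877y88zy
  rot[10] = 7x7z99y8yx87$9877y88zyz
  rot[11] = x7z99y8yx87$9877y88zyz7
  rot[12] = 7z99y8yx87$9877y88zyz7x
  rot[13] = z99y8yx87$9877y88zyz7x7
  rot[14] = 99y8yx87$9877y88zyz7x7z
  rot[15] = 9y8yx87$9877y88zyz7x7z9
  rot[16] = y8yx87$9877y88zyz7x7z99
  rot[17] = 8yx87$9877y88zyz7x7z99y
  rot[18] = yx87$9877y88zyz7x7z99y8
  rot[19] = x87$9877y88zyz7x7z99y8y
  rot[20] = 87$9877y88zyz7x7z99y8yx
  rot[21] = 7$9877y88zyz7x7z99y8yx8
  rot[22] = $9877y88zyz7x7z99y8yx87
Sorted (with $ < everything):
  sorted[0] = $9877y88zyz7x7z99y8yx87
  sorted[1] = 7$9877y88zyz7x7z99y8yx8
  sorted[2] = 77y88zyz7x7z99y8yx87$98
  sorted[3] = 7x7z99y8yx87$9877y88zyz
  sorted[4] = 7y88zyz7x7z99y8yx87$987
  sorted[5] = 7z99y8yx87$9877y88zyz7x
  sorted[6] = 87$9877y88zyz7x7z99y8yx
  sorted[7] = 877y88zyz7x7z99y8yx87$9
  sorted[8] = 88zyz7x7z99y8yx87$9877y
  sorted[9] = 8yx87$9877y88zyz7x7z99y
  sorted[10] = 8zyz7x7z99y8yx87$9877y8
  sorted[11] = 9877y88zyz7x7z99y8yx87$
  sorted[12] = 99y8yx87$9877y88zyz7x7z
  sorted[13] = 9y8yx87$9877y88zyz7x7z9
  sorted[14] = x7z99y8yx87$9877y88zyz7
  sorted[15] = x87$9877y88zyz7x7z99y8y
  sorted[16] = y88zyz7x7z99y8yx87$9877
  sorted[17] = y8yx87$9877y88zyz7x7z99
  sorted[18] = yx87$9877y88zyz7x7z99y8
  sorted[19] = yz7x7z99y8yx87$9877y88z
  sorted[20] = z7x7z99y8yx87$9877y88zy
  sorted[21] = z99y8yx87$9877y88zyz7x7
  sorted[22] = zyz7x7z99y8yx87$9877y88
sorted[10] = 8zyz7x7z99y8yx87$9877y8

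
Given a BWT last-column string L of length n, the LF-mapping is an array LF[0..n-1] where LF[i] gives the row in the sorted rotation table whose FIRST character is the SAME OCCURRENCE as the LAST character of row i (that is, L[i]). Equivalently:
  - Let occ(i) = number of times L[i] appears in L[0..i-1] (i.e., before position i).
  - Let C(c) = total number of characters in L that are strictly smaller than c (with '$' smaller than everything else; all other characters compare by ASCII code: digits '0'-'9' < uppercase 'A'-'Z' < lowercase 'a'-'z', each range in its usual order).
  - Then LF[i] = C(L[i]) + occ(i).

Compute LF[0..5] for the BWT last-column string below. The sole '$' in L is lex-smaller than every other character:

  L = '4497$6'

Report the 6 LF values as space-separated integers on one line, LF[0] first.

Answer: 1 2 5 4 0 3

Derivation:
Char counts: '$':1, '4':2, '6':1, '7':1, '9':1
C (first-col start): C('$')=0, C('4')=1, C('6')=3, C('7')=4, C('9')=5
L[0]='4': occ=0, LF[0]=C('4')+0=1+0=1
L[1]='4': occ=1, LF[1]=C('4')+1=1+1=2
L[2]='9': occ=0, LF[2]=C('9')+0=5+0=5
L[3]='7': occ=0, LF[3]=C('7')+0=4+0=4
L[4]='$': occ=0, LF[4]=C('$')+0=0+0=0
L[5]='6': occ=0, LF[5]=C('6')+0=3+0=3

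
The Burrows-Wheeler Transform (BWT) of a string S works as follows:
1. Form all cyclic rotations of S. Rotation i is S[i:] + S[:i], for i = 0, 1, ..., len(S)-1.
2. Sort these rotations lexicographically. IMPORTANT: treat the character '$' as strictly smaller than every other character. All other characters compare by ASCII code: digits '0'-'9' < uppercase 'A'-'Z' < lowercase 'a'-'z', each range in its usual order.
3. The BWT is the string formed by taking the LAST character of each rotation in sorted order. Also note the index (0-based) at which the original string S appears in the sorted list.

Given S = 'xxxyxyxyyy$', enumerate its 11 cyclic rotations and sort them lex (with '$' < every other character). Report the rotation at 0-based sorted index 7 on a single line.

Answer: yxyxyyy$xxx

Derivation:
All 11 rotations (rotation i = S[i:]+S[:i]):
  rot[0] = xxxyxyxyyy$
  rot[1] = xxyxyxyyy$x
  rot[2] = xyxyxyyy$xx
  rot[3] = yxyxyyy$xxx
  rot[4] = xyxyyy$xxxy
  rot[5] = yxyyy$xxxyx
  rot[6] = xyyy$xxxyxy
  rot[7] = yyy$xxxyxyx
  rot[8] = yy$xxxyxyxy
  rot[9] = y$xxxyxyxyy
  rot[10] = $xxxyxyxyyy
Sorted (with $ < everything):
  sorted[0] = $xxxyxyxyyy
  sorted[1] = xxxyxyxyyy$
  sorted[2] = xxyxyxyyy$x
  sorted[3] = xyxyxyyy$xx
  sorted[4] = xyxyyy$xxxy
  sorted[5] = xyyy$xxxyxy
  sorted[6] = y$xxxyxyxyy
  sorted[7] = yxyxyyy$xxx
  sorted[8] = yxyyy$xxxyx
  sorted[9] = yy$xxxyxyxy
  sorted[10] = yyy$xxxyxyx
sorted[7] = yxyxyyy$xxx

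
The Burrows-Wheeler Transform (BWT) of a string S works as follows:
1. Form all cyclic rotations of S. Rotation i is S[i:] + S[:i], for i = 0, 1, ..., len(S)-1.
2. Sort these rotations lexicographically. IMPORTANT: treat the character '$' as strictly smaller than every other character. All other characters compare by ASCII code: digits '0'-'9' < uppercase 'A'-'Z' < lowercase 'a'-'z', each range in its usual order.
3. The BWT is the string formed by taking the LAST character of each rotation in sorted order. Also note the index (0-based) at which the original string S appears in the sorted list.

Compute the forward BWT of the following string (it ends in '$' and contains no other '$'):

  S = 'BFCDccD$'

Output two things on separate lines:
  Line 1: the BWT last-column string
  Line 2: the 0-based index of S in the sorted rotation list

Answer: D$FcCBcD
1

Derivation:
All 8 rotations (rotation i = S[i:]+S[:i]):
  rot[0] = BFCDccD$
  rot[1] = FCDccD$B
  rot[2] = CDccD$BF
  rot[3] = DccD$BFC
  rot[4] = ccD$BFCD
  rot[5] = cD$BFCDc
  rot[6] = D$BFCDcc
  rot[7] = $BFCDccD
Sorted (with $ < everything):
  sorted[0] = $BFCDccD  (last char: 'D')
  sorted[1] = BFCDccD$  (last char: '$')
  sorted[2] = CDccD$BF  (last char: 'F')
  sorted[3] = D$BFCDcc  (last char: 'c')
  sorted[4] = DccD$BFC  (last char: 'C')
  sorted[5] = FCDccD$B  (last char: 'B')
  sorted[6] = cD$BFCDc  (last char: 'c')
  sorted[7] = ccD$BFCD  (last char: 'D')
Last column: D$FcCBcD
Original string S is at sorted index 1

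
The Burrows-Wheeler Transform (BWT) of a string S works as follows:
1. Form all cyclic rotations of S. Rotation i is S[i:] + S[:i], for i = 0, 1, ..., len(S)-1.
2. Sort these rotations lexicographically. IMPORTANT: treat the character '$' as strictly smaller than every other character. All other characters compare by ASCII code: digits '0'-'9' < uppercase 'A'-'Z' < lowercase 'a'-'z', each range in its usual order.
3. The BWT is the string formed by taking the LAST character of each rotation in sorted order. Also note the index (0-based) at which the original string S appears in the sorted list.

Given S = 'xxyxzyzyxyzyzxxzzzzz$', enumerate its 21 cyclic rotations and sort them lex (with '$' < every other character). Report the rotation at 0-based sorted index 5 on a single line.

Answer: xzyzyxyzyzxxzzzzz$xxy

Derivation:
All 21 rotations (rotation i = S[i:]+S[:i]):
  rot[0] = xxyxzyzyxyzyzxxzzzzz$
  rot[1] = xyxzyzyxyzyzxxzzzzz$x
  rot[2] = yxzyzyxyzyzxxzzzzz$xx
  rot[3] = xzyzyxyzyzxxzzzzz$xxy
  rot[4] = zyzyxyzyzxxzzzzz$xxyx
  rot[5] = yzyxyzyzxxzzzzz$xxyxz
  rot[6] = zyxyzyzxxzzzzz$xxyxzy
  rot[7] = yxyzyzxxzzzzz$xxyxzyz
  rot[8] = xyzyzxxzzzzz$xxyxzyzy
  rot[9] = yzyzxxzzzzz$xxyxzyzyx
  rot[10] = zyzxxzzzzz$xxyxzyzyxy
  rot[11] = yzxxzzzzz$xxyxzyzyxyz
  rot[12] = zxxzzzzz$xxyxzyzyxyzy
  rot[13] = xxzzzzz$xxyxzyzyxyzyz
  rot[14] = xzzzzz$xxyxzyzyxyzyzx
  rot[15] = zzzzz$xxyxzyzyxyzyzxx
  rot[16] = zzzz$xxyxzyzyxyzyzxxz
  rot[17] = zzz$xxyxzyzyxyzyzxxzz
  rot[18] = zz$xxyxzyzyxyzyzxxzzz
  rot[19] = z$xxyxzyzyxyzyzxxzzzz
  rot[20] = $xxyxzyzyxyzyzxxzzzzz
Sorted (with $ < everything):
  sorted[0] = $xxyxzyzyxyzyzxxzzzzz
  sorted[1] = xxyxzyzyxyzyzxxzzzzz$
  sorted[2] = xxzzzzz$xxyxzyzyxyzyz
  sorted[3] = xyxzyzyxyzyzxxzzzzz$x
  sorted[4] = xyzyzxxzzzzz$xxyxzyzy
  sorted[5] = xzyzyxyzyzxxzzzzz$xxy
  sorted[6] = xzzzzz$xxyxzyzyxyzyzx
  sorted[7] = yxyzyzxxzzzzz$xxyxzyz
  sorted[8] = yxzyzyxyzyzxxzzzzz$xx
  sorted[9] = yzxxzzzzz$xxyxzyzyxyz
  sorted[10] = yzyxyzyzxxzzzzz$xxyxz
  sorted[11] = yzyzxxzzzzz$xxyxzyzyx
  sorted[12] = z$xxyxzyzyxyzyzxxzzzz
  sorted[13] = zxxzzzzz$xxyxzyzyxyzy
  sorted[14] = zyxyzyzxxzzzzz$xxyxzy
  sorted[15] = zyzxxzzzzz$xxyxzyzyxy
  sorted[16] = zyzyxyzyzxxzzzzz$xxyx
  sorted[17] = zz$xxyxzyzyxyzyzxxzzz
  sorted[18] = zzz$xxyxzyzyxyzyzxxzz
  sorted[19] = zzzz$xxyxzyzyxyzyzxxz
  sorted[20] = zzzzz$xxyxzyzyxyzyzxx
sorted[5] = xzyzyxyzyzxxzzzzz$xxy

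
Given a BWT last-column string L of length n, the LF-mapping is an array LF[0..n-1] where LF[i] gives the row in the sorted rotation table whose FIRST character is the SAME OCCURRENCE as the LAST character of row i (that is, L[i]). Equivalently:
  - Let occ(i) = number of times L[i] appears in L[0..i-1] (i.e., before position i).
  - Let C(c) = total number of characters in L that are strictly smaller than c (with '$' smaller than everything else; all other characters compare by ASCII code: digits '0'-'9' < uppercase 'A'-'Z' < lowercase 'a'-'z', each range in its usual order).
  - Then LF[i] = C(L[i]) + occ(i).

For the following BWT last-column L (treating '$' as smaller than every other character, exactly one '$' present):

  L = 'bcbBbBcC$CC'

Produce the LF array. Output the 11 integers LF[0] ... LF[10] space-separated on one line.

Char counts: '$':1, 'B':2, 'C':3, 'b':3, 'c':2
C (first-col start): C('$')=0, C('B')=1, C('C')=3, C('b')=6, C('c')=9
L[0]='b': occ=0, LF[0]=C('b')+0=6+0=6
L[1]='c': occ=0, LF[1]=C('c')+0=9+0=9
L[2]='b': occ=1, LF[2]=C('b')+1=6+1=7
L[3]='B': occ=0, LF[3]=C('B')+0=1+0=1
L[4]='b': occ=2, LF[4]=C('b')+2=6+2=8
L[5]='B': occ=1, LF[5]=C('B')+1=1+1=2
L[6]='c': occ=1, LF[6]=C('c')+1=9+1=10
L[7]='C': occ=0, LF[7]=C('C')+0=3+0=3
L[8]='$': occ=0, LF[8]=C('$')+0=0+0=0
L[9]='C': occ=1, LF[9]=C('C')+1=3+1=4
L[10]='C': occ=2, LF[10]=C('C')+2=3+2=5

Answer: 6 9 7 1 8 2 10 3 0 4 5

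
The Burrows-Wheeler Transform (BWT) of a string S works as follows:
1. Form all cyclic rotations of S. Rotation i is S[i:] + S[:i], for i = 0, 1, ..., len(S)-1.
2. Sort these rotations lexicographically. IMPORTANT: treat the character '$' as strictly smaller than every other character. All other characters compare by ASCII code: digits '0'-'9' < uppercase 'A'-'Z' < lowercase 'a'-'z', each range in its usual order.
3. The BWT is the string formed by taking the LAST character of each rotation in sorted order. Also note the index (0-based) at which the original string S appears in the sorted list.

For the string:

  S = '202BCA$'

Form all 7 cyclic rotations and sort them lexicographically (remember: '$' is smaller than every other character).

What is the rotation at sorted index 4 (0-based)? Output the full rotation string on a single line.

All 7 rotations (rotation i = S[i:]+S[:i]):
  rot[0] = 202BCA$
  rot[1] = 02BCA$2
  rot[2] = 2BCA$20
  rot[3] = BCA$202
  rot[4] = CA$202B
  rot[5] = A$202BC
  rot[6] = $202BCA
Sorted (with $ < everything):
  sorted[0] = $202BCA
  sorted[1] = 02BCA$2
  sorted[2] = 202BCA$
  sorted[3] = 2BCA$20
  sorted[4] = A$202BC
  sorted[5] = BCA$202
  sorted[6] = CA$202B
sorted[4] = A$202BC

Answer: A$202BC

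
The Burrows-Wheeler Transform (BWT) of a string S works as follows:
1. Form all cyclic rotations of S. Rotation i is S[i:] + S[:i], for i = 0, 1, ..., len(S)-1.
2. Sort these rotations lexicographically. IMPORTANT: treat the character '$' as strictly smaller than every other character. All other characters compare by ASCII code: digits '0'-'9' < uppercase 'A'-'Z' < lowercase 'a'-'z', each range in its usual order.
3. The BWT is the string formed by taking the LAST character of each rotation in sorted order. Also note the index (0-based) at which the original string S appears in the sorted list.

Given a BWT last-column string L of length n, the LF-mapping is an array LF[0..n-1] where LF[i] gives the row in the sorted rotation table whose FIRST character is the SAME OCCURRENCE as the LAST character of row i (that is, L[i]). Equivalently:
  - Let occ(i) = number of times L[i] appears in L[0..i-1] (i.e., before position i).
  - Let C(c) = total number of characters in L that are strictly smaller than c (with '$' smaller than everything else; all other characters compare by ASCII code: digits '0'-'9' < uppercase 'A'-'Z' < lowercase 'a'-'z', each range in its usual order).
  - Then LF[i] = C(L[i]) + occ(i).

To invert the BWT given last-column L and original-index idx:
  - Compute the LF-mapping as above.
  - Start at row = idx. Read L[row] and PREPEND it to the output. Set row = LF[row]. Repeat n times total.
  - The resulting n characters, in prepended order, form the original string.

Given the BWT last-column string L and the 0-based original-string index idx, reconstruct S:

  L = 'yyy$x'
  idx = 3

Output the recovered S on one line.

Answer: yxyy$

Derivation:
LF mapping: 2 3 4 0 1
Walk LF starting at row 3, prepending L[row]:
  step 1: row=3, L[3]='$', prepend. Next row=LF[3]=0
  step 2: row=0, L[0]='y', prepend. Next row=LF[0]=2
  step 3: row=2, L[2]='y', prepend. Next row=LF[2]=4
  step 4: row=4, L[4]='x', prepend. Next row=LF[4]=1
  step 5: row=1, L[1]='y', prepend. Next row=LF[1]=3
Reversed output: yxyy$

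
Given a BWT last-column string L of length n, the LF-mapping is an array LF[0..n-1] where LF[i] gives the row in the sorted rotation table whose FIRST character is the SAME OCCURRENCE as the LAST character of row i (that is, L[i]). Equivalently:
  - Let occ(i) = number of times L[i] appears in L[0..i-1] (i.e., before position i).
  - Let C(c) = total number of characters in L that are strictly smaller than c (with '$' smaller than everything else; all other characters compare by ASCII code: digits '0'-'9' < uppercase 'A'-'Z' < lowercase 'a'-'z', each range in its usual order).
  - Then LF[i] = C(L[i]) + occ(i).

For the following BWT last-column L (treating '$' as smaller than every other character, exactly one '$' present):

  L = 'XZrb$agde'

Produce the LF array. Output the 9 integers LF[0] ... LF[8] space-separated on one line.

Char counts: '$':1, 'X':1, 'Z':1, 'a':1, 'b':1, 'd':1, 'e':1, 'g':1, 'r':1
C (first-col start): C('$')=0, C('X')=1, C('Z')=2, C('a')=3, C('b')=4, C('d')=5, C('e')=6, C('g')=7, C('r')=8
L[0]='X': occ=0, LF[0]=C('X')+0=1+0=1
L[1]='Z': occ=0, LF[1]=C('Z')+0=2+0=2
L[2]='r': occ=0, LF[2]=C('r')+0=8+0=8
L[3]='b': occ=0, LF[3]=C('b')+0=4+0=4
L[4]='$': occ=0, LF[4]=C('$')+0=0+0=0
L[5]='a': occ=0, LF[5]=C('a')+0=3+0=3
L[6]='g': occ=0, LF[6]=C('g')+0=7+0=7
L[7]='d': occ=0, LF[7]=C('d')+0=5+0=5
L[8]='e': occ=0, LF[8]=C('e')+0=6+0=6

Answer: 1 2 8 4 0 3 7 5 6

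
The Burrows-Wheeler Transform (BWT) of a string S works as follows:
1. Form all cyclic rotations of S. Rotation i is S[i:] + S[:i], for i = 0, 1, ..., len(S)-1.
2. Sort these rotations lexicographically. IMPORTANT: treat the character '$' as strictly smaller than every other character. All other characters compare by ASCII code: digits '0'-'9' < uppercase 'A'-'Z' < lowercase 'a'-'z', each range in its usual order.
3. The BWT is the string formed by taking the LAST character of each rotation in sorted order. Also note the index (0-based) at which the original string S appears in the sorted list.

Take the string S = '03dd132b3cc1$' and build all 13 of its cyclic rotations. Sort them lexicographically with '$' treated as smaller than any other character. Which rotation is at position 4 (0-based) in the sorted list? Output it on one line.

All 13 rotations (rotation i = S[i:]+S[:i]):
  rot[0] = 03dd132b3cc1$
  rot[1] = 3dd132b3cc1$0
  rot[2] = dd132b3cc1$03
  rot[3] = d132b3cc1$03d
  rot[4] = 132b3cc1$03dd
  rot[5] = 32b3cc1$03dd1
  rot[6] = 2b3cc1$03dd13
  rot[7] = b3cc1$03dd132
  rot[8] = 3cc1$03dd132b
  rot[9] = cc1$03dd132b3
  rot[10] = c1$03dd132b3c
  rot[11] = 1$03dd132b3cc
  rot[12] = $03dd132b3cc1
Sorted (with $ < everything):
  sorted[0] = $03dd132b3cc1
  sorted[1] = 03dd132b3cc1$
  sorted[2] = 1$03dd132b3cc
  sorted[3] = 132b3cc1$03dd
  sorted[4] = 2b3cc1$03dd13
  sorted[5] = 32b3cc1$03dd1
  sorted[6] = 3cc1$03dd132b
  sorted[7] = 3dd132b3cc1$0
  sorted[8] = b3cc1$03dd132
  sorted[9] = c1$03dd132b3c
  sorted[10] = cc1$03dd132b3
  sorted[11] = d132b3cc1$03d
  sorted[12] = dd132b3cc1$03
sorted[4] = 2b3cc1$03dd13

Answer: 2b3cc1$03dd13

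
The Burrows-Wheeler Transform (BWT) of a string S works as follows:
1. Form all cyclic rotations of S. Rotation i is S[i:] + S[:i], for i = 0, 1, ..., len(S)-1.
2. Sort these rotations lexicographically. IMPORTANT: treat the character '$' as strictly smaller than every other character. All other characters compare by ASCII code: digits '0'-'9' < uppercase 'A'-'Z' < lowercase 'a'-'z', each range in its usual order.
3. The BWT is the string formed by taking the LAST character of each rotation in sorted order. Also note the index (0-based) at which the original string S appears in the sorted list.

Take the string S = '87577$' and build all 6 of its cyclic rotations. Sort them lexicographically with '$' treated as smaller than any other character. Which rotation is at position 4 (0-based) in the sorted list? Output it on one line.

All 6 rotations (rotation i = S[i:]+S[:i]):
  rot[0] = 87577$
  rot[1] = 7577$8
  rot[2] = 577$87
  rot[3] = 77$875
  rot[4] = 7$8757
  rot[5] = $87577
Sorted (with $ < everything):
  sorted[0] = $87577
  sorted[1] = 577$87
  sorted[2] = 7$8757
  sorted[3] = 7577$8
  sorted[4] = 77$875
  sorted[5] = 87577$
sorted[4] = 77$875

Answer: 77$875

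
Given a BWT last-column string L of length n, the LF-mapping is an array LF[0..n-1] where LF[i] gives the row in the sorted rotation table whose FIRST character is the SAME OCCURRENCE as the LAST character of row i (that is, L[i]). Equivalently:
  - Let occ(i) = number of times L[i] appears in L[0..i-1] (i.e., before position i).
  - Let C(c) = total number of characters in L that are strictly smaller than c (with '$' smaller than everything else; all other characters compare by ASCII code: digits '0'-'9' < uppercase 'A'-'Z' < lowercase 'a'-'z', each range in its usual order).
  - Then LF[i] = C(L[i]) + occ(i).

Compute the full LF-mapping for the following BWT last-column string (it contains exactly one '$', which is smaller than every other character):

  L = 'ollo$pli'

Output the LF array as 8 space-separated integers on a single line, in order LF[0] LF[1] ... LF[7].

Char counts: '$':1, 'i':1, 'l':3, 'o':2, 'p':1
C (first-col start): C('$')=0, C('i')=1, C('l')=2, C('o')=5, C('p')=7
L[0]='o': occ=0, LF[0]=C('o')+0=5+0=5
L[1]='l': occ=0, LF[1]=C('l')+0=2+0=2
L[2]='l': occ=1, LF[2]=C('l')+1=2+1=3
L[3]='o': occ=1, LF[3]=C('o')+1=5+1=6
L[4]='$': occ=0, LF[4]=C('$')+0=0+0=0
L[5]='p': occ=0, LF[5]=C('p')+0=7+0=7
L[6]='l': occ=2, LF[6]=C('l')+2=2+2=4
L[7]='i': occ=0, LF[7]=C('i')+0=1+0=1

Answer: 5 2 3 6 0 7 4 1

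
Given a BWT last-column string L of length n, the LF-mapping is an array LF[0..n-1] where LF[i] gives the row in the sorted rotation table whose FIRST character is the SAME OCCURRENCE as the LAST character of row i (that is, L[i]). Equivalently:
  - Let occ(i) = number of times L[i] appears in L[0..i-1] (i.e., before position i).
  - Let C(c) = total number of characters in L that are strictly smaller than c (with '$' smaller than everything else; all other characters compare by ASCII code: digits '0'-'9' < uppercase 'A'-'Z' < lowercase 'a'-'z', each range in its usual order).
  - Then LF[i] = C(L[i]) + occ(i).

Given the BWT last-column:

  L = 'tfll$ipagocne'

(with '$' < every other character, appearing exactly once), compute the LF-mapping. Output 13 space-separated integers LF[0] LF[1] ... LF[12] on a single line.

Char counts: '$':1, 'a':1, 'c':1, 'e':1, 'f':1, 'g':1, 'i':1, 'l':2, 'n':1, 'o':1, 'p':1, 't':1
C (first-col start): C('$')=0, C('a')=1, C('c')=2, C('e')=3, C('f')=4, C('g')=5, C('i')=6, C('l')=7, C('n')=9, C('o')=10, C('p')=11, C('t')=12
L[0]='t': occ=0, LF[0]=C('t')+0=12+0=12
L[1]='f': occ=0, LF[1]=C('f')+0=4+0=4
L[2]='l': occ=0, LF[2]=C('l')+0=7+0=7
L[3]='l': occ=1, LF[3]=C('l')+1=7+1=8
L[4]='$': occ=0, LF[4]=C('$')+0=0+0=0
L[5]='i': occ=0, LF[5]=C('i')+0=6+0=6
L[6]='p': occ=0, LF[6]=C('p')+0=11+0=11
L[7]='a': occ=0, LF[7]=C('a')+0=1+0=1
L[8]='g': occ=0, LF[8]=C('g')+0=5+0=5
L[9]='o': occ=0, LF[9]=C('o')+0=10+0=10
L[10]='c': occ=0, LF[10]=C('c')+0=2+0=2
L[11]='n': occ=0, LF[11]=C('n')+0=9+0=9
L[12]='e': occ=0, LF[12]=C('e')+0=3+0=3

Answer: 12 4 7 8 0 6 11 1 5 10 2 9 3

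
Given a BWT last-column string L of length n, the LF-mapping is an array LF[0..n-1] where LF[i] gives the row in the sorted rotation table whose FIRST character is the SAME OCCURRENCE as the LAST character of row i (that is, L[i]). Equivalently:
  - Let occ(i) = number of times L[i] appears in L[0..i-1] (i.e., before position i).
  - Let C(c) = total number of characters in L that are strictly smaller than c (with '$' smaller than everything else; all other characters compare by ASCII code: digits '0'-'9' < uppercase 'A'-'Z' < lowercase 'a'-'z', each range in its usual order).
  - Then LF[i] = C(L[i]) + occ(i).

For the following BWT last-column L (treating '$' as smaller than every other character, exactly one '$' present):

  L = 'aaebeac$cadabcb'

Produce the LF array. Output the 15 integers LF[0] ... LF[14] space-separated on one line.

Char counts: '$':1, 'a':5, 'b':3, 'c':3, 'd':1, 'e':2
C (first-col start): C('$')=0, C('a')=1, C('b')=6, C('c')=9, C('d')=12, C('e')=13
L[0]='a': occ=0, LF[0]=C('a')+0=1+0=1
L[1]='a': occ=1, LF[1]=C('a')+1=1+1=2
L[2]='e': occ=0, LF[2]=C('e')+0=13+0=13
L[3]='b': occ=0, LF[3]=C('b')+0=6+0=6
L[4]='e': occ=1, LF[4]=C('e')+1=13+1=14
L[5]='a': occ=2, LF[5]=C('a')+2=1+2=3
L[6]='c': occ=0, LF[6]=C('c')+0=9+0=9
L[7]='$': occ=0, LF[7]=C('$')+0=0+0=0
L[8]='c': occ=1, LF[8]=C('c')+1=9+1=10
L[9]='a': occ=3, LF[9]=C('a')+3=1+3=4
L[10]='d': occ=0, LF[10]=C('d')+0=12+0=12
L[11]='a': occ=4, LF[11]=C('a')+4=1+4=5
L[12]='b': occ=1, LF[12]=C('b')+1=6+1=7
L[13]='c': occ=2, LF[13]=C('c')+2=9+2=11
L[14]='b': occ=2, LF[14]=C('b')+2=6+2=8

Answer: 1 2 13 6 14 3 9 0 10 4 12 5 7 11 8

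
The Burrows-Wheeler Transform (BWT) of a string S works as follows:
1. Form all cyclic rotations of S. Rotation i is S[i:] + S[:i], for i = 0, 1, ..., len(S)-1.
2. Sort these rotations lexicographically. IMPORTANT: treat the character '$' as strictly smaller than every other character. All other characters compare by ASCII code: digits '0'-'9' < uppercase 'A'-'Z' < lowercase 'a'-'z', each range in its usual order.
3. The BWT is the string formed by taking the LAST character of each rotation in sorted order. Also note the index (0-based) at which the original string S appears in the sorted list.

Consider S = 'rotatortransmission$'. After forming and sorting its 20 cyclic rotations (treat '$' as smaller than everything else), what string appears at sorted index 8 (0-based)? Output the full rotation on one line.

All 20 rotations (rotation i = S[i:]+S[:i]):
  rot[0] = rotatortransmission$
  rot[1] = otatortransmission$r
  rot[2] = tatortransmission$ro
  rot[3] = atortransmission$rot
  rot[4] = tortransmission$rota
  rot[5] = ortransmission$rotat
  rot[6] = rtransmission$rotato
  rot[7] = transmission$rotator
  rot[8] = ransmission$rotatort
  rot[9] = ansmission$rotatortr
  rot[10] = nsmission$rotatortra
  rot[11] = smission$rotatortran
  rot[12] = mission$rotatortrans
  rot[13] = ission$rotatortransm
  rot[14] = ssion$rotatortransmi
  rot[15] = sion$rotatortransmis
  rot[16] = ion$rotatortransmiss
  rot[17] = on$rotatortransmissi
  rot[18] = n$rotatortransmissio
  rot[19] = $rotatortransmission
Sorted (with $ < everything):
  sorted[0] = $rotatortransmission
  sorted[1] = ansmission$rotatortr
  sorted[2] = atortransmission$rot
  sorted[3] = ion$rotatortransmiss
  sorted[4] = ission$rotatortransm
  sorted[5] = mission$rotatortrans
  sorted[6] = n$rotatortransmissio
  sorted[7] = nsmission$rotatortra
  sorted[8] = on$rotatortransmissi
  sorted[9] = ortransmission$rotat
  sorted[10] = otatortransmission$r
  sorted[11] = ransmission$rotatort
  sorted[12] = rotatortransmission$
  sorted[13] = rtransmission$rotato
  sorted[14] = sion$rotatortransmis
  sorted[15] = smission$rotatortran
  sorted[16] = ssion$rotatortransmi
  sorted[17] = tatortransmission$ro
  sorted[18] = tortransmission$rota
  sorted[19] = transmission$rotator
sorted[8] = on$rotatortransmissi

Answer: on$rotatortransmissi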